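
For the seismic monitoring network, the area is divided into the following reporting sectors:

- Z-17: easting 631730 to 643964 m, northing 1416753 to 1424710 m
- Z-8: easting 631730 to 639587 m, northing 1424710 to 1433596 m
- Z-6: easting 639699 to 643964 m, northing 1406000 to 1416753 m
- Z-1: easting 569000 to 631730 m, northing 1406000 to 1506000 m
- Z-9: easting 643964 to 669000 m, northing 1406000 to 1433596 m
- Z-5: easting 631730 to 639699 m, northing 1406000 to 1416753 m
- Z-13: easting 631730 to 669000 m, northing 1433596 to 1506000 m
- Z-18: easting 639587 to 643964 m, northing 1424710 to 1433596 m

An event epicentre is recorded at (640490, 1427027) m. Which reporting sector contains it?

Z-18

The point has easting = 640490 and northing = 1427027.
Only Z-18 satisfies 639587 ≤ easting ≤ 643964 and 1424710 ≤ northing ≤ 1433596.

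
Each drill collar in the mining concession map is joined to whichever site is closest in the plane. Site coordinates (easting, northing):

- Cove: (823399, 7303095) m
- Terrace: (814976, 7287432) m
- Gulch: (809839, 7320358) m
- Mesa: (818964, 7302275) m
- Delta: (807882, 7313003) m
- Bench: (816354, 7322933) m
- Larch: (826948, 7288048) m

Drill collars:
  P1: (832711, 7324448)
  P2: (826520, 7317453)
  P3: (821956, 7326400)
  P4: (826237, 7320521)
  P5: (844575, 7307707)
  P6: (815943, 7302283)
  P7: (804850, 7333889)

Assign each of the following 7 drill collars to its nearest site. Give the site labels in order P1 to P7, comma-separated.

Bench, Bench, Bench, Bench, Cove, Mesa, Gulch

P1 → Bench (d²=269846674.00)
P2 → Bench (d²=133377956.00)
P3 → Bench (d²=43402493.00)
P4 → Bench (d²=103491433.00)
P5 → Cove (d²=469693520.00)
P6 → Mesa (d²=9126505.00)
P7 → Gulch (d²=207978082.00)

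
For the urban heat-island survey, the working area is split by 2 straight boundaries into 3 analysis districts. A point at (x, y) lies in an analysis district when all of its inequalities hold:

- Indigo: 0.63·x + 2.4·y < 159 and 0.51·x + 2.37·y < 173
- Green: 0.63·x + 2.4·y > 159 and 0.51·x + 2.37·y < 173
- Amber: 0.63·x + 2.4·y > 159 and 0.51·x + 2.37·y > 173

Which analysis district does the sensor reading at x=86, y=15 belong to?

Indigo

0.63·86 + 2.4·15 = 90.180, which is < 159
0.51·86 + 2.37·15 = 79.410, which is < 173
This sign pattern matches Indigo.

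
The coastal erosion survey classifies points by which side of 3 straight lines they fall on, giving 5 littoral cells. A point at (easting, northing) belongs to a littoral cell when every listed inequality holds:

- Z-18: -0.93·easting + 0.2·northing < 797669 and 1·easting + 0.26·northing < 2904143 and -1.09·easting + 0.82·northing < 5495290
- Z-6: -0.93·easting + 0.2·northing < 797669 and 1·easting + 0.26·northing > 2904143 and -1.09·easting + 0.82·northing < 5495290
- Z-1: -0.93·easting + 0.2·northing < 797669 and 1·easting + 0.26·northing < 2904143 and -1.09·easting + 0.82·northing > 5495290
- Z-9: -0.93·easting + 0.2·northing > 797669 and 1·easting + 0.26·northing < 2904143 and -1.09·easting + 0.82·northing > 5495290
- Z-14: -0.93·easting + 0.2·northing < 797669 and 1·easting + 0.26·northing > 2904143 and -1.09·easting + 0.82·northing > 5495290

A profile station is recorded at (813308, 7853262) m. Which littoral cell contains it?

-0.93·813308 + 0.2·7853262 = 814275.960, which is > 797669
1·813308 + 0.26·7853262 = 2855156.120, which is < 2904143
-1.09·813308 + 0.82·7853262 = 5553169.120, which is > 5495290
This sign pattern matches Z-9.

Z-9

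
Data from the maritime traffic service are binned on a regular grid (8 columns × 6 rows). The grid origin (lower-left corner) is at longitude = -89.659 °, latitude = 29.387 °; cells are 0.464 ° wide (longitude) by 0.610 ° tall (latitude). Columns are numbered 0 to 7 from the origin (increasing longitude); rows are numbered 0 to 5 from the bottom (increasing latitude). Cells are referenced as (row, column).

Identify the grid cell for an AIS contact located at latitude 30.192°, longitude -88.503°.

Column index: ⌊(-88.503 − -89.659) / 0.464⌋ = ⌊2.491⌋ = 2
Row offset from origin: ⌊(30.192 − 29.387) / 0.610⌋ = ⌊1.320⌋ = 1 → row 1

(1, 2)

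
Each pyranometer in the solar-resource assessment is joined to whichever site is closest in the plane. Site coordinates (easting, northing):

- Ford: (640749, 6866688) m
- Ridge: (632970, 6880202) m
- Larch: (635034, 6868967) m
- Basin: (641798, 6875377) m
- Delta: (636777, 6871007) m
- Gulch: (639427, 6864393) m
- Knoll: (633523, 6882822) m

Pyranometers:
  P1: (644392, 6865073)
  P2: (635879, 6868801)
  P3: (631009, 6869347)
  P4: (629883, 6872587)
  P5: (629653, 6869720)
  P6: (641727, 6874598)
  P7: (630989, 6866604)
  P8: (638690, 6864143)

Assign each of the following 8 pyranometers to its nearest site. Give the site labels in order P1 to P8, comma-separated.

Ford, Larch, Larch, Larch, Larch, Basin, Larch, Gulch

P1 → Ford (d²=15879674.00)
P2 → Larch (d²=741581.00)
P3 → Larch (d²=16345025.00)
P4 → Larch (d²=39637201.00)
P5 → Larch (d²=29522170.00)
P6 → Basin (d²=611882.00)
P7 → Larch (d²=21945794.00)
P8 → Gulch (d²=605669.00)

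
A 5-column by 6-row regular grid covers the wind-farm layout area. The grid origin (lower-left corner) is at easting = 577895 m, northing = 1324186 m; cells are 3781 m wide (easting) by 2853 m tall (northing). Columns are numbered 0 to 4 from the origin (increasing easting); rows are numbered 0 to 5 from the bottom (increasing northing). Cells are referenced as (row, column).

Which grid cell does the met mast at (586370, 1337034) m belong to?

Column index: ⌊(586370 − 577895) / 3781⌋ = ⌊2.241⌋ = 2
Row offset from origin: ⌊(1337034 − 1324186) / 2853⌋ = ⌊4.503⌋ = 4 → row 4

(4, 2)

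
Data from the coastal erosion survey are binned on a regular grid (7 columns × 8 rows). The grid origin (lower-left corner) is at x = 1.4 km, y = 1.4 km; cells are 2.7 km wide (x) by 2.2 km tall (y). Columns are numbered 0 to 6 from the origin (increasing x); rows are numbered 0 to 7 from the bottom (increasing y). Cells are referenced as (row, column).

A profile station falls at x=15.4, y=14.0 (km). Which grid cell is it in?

Column index: ⌊(15.4 − 1.4) / 2.7⌋ = ⌊5.185⌋ = 5
Row offset from origin: ⌊(14.0 − 1.4) / 2.2⌋ = ⌊5.727⌋ = 5 → row 5

(5, 5)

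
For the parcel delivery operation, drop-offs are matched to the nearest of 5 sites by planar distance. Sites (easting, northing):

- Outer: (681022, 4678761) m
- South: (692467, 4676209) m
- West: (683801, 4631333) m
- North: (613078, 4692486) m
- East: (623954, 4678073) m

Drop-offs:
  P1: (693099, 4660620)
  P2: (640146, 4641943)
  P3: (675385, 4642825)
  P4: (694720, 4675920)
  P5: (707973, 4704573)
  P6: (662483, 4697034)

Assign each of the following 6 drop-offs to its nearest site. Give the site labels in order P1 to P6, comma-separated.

South, East, West, South, South, Outer

P1 → South (d²=243416345.00)
P2 → East (d²=1567557764.00)
P3 → West (d²=202895120.00)
P4 → South (d²=5159530.00)
P5 → South (d²=1044952532.00)
P6 → Outer (d²=677597050.00)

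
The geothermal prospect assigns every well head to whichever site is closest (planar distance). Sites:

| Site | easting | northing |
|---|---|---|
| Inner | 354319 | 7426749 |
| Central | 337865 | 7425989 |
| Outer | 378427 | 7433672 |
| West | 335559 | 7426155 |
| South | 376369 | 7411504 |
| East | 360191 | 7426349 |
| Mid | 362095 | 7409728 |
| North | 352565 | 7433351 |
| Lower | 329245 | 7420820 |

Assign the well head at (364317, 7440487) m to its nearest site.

North

Squared distances to each site:
Inner: 288692648.000; Central: 909900308.000; Outer: 245536325.000; West: 1032428788.000; South: 985264993.000; East: 216906920.000; Mid: 951053365.000; North: 189032000.000; Lower: 1616836073.000.
Minimum at North.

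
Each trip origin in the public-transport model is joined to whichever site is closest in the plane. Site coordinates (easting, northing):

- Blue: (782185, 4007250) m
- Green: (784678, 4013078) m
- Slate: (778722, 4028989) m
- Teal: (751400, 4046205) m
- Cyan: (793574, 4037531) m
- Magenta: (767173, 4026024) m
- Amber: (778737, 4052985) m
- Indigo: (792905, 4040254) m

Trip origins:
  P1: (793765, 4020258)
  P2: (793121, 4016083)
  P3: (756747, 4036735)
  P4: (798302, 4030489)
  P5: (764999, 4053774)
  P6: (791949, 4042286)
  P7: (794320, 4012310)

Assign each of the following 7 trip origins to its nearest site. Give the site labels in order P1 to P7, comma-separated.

P1 → Green (d²=134125969.00)
P2 → Green (d²=80314274.00)
P3 → Teal (d²=118271309.00)
P4 → Cyan (d²=71943748.00)
P5 → Amber (d²=189355165.00)
P6 → Indigo (d²=5042960.00)
P7 → Green (d²=93557988.00)

Green, Green, Teal, Cyan, Amber, Indigo, Green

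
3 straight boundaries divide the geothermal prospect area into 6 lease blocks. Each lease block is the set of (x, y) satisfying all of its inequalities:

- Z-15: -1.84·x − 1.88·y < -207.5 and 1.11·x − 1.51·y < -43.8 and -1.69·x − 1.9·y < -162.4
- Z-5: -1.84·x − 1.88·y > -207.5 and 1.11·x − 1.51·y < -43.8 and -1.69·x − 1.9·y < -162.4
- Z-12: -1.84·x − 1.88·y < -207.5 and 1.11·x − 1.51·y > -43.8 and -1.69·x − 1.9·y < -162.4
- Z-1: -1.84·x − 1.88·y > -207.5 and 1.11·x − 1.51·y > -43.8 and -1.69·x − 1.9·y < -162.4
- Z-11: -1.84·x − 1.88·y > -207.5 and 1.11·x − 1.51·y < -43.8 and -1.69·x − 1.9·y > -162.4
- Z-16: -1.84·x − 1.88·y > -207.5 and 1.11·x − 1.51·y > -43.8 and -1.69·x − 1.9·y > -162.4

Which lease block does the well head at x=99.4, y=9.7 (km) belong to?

Z-1

-1.84·99.4 − 1.88·9.7 = -201.132, which is > -207.5
1.11·99.4 − 1.51·9.7 = 95.687, which is > -43.8
-1.69·99.4 − 1.9·9.7 = -186.416, which is < -162.4
This sign pattern matches Z-1.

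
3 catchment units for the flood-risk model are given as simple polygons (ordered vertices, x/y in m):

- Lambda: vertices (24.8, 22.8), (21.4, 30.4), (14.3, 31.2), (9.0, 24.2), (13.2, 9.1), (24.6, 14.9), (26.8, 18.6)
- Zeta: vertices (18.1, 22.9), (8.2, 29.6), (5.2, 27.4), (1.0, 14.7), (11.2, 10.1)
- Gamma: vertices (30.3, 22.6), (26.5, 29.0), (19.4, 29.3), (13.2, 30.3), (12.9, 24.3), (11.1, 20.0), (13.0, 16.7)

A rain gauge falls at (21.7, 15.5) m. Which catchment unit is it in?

Lambda

Cast a ray rightward from (21.7, 15.5). For each polygon, the edges (by vertex number in listed order) whose endpoints lie on opposite sides of y = 15.5, where each meets that height, and whether that is right or left of the point:
Lambda: 4–5 at x≈11.42 (left), 6–7 at x≈24.96 (right) → 1 crossing.
Zeta: 3–4 at x≈1.26 (left), 5–1 at x≈14.11 (left) → 0 crossings.
Gamma: no edge straddles that height → 0 crossings.
Only Lambda has an odd count, so the point is inside Lambda.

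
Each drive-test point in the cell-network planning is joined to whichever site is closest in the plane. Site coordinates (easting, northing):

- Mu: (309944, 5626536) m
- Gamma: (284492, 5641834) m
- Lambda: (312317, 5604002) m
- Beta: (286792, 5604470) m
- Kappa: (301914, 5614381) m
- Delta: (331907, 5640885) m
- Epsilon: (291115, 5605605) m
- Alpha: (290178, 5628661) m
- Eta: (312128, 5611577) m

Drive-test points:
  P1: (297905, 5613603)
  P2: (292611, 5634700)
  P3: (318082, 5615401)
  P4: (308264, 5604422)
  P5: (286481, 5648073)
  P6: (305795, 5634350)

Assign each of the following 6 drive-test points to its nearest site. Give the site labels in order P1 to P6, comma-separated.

P1 → Kappa (d²=16677365.00)
P2 → Alpha (d²=42389010.00)
P3 → Eta (d²=50073092.00)
P4 → Lambda (d²=16603209.00)
P5 → Gamma (d²=42881242.00)
P6 → Mu (d²=78272797.00)

Kappa, Alpha, Eta, Lambda, Gamma, Mu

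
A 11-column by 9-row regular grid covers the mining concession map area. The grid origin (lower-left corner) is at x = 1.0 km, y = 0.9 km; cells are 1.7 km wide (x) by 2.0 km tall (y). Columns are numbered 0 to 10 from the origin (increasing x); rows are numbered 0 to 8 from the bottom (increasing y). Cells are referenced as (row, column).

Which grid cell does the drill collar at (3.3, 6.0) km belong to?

(2, 1)

Column index: ⌊(3.3 − 1.0) / 1.7⌋ = ⌊1.353⌋ = 1
Row offset from origin: ⌊(6.0 − 0.9) / 2.0⌋ = ⌊2.550⌋ = 2 → row 2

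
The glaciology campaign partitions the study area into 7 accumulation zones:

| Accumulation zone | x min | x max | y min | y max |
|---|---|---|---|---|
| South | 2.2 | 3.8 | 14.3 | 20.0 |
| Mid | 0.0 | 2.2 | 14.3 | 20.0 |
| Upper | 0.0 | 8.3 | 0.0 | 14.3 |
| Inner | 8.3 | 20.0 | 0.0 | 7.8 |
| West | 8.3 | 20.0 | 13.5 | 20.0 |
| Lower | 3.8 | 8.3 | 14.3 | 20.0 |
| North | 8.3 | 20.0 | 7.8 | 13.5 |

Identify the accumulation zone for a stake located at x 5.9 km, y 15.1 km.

The point has x = 5.9 and y = 15.1.
Only Lower satisfies 3.8 ≤ x ≤ 8.3 and 14.3 ≤ y ≤ 20.0.

Lower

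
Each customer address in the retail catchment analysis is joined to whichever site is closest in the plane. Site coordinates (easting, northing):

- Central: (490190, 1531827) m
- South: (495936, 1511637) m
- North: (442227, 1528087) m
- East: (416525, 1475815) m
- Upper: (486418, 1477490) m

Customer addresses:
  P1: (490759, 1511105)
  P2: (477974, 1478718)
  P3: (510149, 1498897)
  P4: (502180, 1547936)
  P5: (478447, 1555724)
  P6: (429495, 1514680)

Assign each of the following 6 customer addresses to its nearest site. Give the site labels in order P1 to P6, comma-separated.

P1 → South (d²=27084353.00)
P2 → Upper (d²=72809120.00)
P3 → South (d²=364316969.00)
P4 → Central (d²=403259981.00)
P5 → Central (d²=708964658.00)
P6 → North (d²=341851473.00)

South, Upper, South, Central, Central, North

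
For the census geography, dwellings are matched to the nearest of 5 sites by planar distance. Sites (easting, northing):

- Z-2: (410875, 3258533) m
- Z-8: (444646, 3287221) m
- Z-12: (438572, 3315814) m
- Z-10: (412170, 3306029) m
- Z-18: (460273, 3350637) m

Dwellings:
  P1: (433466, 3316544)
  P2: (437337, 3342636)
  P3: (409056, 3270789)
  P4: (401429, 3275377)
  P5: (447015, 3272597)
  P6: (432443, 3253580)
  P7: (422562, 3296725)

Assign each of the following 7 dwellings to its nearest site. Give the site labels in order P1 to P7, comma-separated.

Z-12, Z-18, Z-2, Z-2, Z-8, Z-2, Z-10

P1 → Z-12 (d²=26604136.00)
P2 → Z-18 (d²=590076097.00)
P3 → Z-2 (d²=153518297.00)
P4 → Z-2 (d²=372947252.00)
P5 → Z-8 (d²=219473537.00)
P6 → Z-2 (d²=489710833.00)
P7 → Z-10 (d²=194558080.00)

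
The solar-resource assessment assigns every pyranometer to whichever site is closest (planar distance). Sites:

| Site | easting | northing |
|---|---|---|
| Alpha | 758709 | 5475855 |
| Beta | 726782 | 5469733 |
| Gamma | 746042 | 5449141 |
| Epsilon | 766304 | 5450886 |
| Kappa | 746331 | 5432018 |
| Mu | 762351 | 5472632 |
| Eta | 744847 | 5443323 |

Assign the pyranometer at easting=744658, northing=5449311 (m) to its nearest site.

Gamma

Squared distances to each site:
Alpha: 902014537.000; Beta: 736609460.000; Gamma: 1944356.000; Epsilon: 471029941.000; Kappa: 301846778.000; Mu: 856911290.000; Eta: 35891865.000.
Minimum at Gamma.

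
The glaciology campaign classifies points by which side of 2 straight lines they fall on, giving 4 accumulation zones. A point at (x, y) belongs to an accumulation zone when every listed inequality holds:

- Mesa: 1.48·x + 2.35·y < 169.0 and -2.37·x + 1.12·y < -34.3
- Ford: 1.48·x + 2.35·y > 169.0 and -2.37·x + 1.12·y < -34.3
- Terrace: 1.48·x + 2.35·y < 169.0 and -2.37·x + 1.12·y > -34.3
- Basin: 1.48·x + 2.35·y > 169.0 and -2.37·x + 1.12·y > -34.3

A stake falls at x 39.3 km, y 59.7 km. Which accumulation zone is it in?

1.48·39.3 + 2.35·59.7 = 198.459, which is > 169.0
-2.37·39.3 + 1.12·59.7 = -26.277, which is > -34.3
This sign pattern matches Basin.

Basin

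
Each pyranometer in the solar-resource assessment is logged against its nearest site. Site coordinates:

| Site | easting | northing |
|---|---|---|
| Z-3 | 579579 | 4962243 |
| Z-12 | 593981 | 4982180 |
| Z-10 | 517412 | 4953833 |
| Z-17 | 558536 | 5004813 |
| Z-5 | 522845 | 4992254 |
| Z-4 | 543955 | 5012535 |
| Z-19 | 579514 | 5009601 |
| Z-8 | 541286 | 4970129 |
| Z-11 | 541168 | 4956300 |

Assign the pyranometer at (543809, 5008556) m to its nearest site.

Squared distances to each site:
Z-3: 3424386869.000; Z-12: 3212922960.000; Z-10: 3691408338.000; Z-17: 230894578.000; Z-5: 705244500.000; Z-4: 15853757.000; Z-19: 1275939050.000; Z-8: 1482999858.000; Z-11: 2737664417.000.
Minimum at Z-4.

Z-4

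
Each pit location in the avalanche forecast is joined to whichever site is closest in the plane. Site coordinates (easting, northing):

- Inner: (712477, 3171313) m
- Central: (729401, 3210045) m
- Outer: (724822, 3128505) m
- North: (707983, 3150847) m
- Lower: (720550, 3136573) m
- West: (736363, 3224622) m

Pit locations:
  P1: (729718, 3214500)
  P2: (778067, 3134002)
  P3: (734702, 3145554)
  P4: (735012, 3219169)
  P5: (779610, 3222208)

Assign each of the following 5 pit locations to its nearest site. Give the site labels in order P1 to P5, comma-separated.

Central, Outer, Lower, West, West

P1 → Central (d²=19947514.00)
P2 → Outer (d²=2865247034.00)
P3 → Lower (d²=280937465.00)
P4 → West (d²=31560410.00)
P5 → West (d²=1876130405.00)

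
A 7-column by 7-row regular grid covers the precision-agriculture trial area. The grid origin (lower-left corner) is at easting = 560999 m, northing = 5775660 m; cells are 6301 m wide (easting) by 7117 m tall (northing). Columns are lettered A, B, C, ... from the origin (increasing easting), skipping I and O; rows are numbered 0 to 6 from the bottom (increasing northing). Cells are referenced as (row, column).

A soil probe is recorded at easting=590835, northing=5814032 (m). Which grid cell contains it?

Column index: ⌊(590835 − 560999) / 6301⌋ = ⌊4.735⌋ = 4 → column E
Row offset from origin: ⌊(5814032 − 5775660) / 7117⌋ = ⌊5.392⌋ = 5 → row 5

(5, E)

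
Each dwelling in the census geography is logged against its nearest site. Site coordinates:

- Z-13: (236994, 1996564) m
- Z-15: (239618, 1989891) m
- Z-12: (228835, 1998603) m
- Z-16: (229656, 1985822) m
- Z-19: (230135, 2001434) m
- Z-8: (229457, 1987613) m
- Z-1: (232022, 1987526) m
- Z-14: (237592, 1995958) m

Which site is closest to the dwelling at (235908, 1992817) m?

Squared distances to each site:
Z-13: 15219405.000; Z-15: 22325576.000; Z-12: 83505125.000; Z-16: 88017529.000; Z-19: 107580218.000; Z-8: 68697017.000; Z-1: 43095677.000; Z-14: 12701737.000.
Minimum at Z-14.

Z-14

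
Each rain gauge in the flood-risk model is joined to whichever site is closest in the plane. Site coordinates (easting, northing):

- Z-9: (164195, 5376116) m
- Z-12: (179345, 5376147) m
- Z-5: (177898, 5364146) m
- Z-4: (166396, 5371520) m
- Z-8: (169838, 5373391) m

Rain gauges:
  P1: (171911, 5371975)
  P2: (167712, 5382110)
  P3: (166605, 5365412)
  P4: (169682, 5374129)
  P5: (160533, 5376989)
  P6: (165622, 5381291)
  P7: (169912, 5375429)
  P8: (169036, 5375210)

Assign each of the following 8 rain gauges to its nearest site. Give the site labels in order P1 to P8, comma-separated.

Z-8, Z-9, Z-4, Z-8, Z-9, Z-9, Z-8, Z-8

P1 → Z-8 (d²=6302385.00)
P2 → Z-9 (d²=48297325.00)
P3 → Z-4 (d²=37351345.00)
P4 → Z-8 (d²=568980.00)
P5 → Z-9 (d²=14172373.00)
P6 → Z-9 (d²=28816954.00)
P7 → Z-8 (d²=4158920.00)
P8 → Z-8 (d²=3951965.00)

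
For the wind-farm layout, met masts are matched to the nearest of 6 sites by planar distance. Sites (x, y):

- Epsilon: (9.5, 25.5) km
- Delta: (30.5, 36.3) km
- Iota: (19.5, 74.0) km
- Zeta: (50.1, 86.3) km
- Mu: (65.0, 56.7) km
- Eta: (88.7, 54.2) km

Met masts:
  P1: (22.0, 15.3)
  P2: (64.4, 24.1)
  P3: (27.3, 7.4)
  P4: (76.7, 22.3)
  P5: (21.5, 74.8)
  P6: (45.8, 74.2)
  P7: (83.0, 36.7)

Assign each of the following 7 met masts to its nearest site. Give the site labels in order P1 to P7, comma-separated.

P1 → Epsilon (d²=260.29)
P2 → Mu (d²=1063.12)
P3 → Epsilon (d²=644.45)
P4 → Eta (d²=1161.61)
P5 → Iota (d²=4.64)
P6 → Zeta (d²=164.90)
P7 → Eta (d²=338.74)

Epsilon, Mu, Epsilon, Eta, Iota, Zeta, Eta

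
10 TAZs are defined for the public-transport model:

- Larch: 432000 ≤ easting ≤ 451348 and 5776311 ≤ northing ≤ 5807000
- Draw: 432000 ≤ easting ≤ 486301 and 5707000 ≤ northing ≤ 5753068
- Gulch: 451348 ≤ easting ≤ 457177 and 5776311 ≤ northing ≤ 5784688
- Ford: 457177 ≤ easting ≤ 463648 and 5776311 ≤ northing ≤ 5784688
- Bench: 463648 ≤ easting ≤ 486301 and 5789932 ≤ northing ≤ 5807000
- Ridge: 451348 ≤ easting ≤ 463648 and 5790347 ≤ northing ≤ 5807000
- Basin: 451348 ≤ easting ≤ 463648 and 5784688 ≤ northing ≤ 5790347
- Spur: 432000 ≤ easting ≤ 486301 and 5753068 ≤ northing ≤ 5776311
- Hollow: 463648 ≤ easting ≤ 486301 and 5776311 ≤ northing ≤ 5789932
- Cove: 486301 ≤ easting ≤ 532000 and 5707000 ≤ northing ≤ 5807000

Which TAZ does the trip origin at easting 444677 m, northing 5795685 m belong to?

The point has easting = 444677 and northing = 5795685.
Only Larch satisfies 432000 ≤ easting ≤ 451348 and 5776311 ≤ northing ≤ 5807000.

Larch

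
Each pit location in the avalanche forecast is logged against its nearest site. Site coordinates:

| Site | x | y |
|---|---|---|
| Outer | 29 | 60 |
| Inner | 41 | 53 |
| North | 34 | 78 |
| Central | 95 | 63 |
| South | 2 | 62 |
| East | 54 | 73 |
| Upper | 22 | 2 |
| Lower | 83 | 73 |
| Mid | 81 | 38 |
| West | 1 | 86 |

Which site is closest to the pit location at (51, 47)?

Inner

Squared distances to each site:
Outer: 653.000; Inner: 136.000; North: 1250.000; Central: 2192.000; South: 2626.000; East: 685.000; Upper: 2866.000; Lower: 1700.000; Mid: 981.000; West: 4021.000.
Minimum at Inner.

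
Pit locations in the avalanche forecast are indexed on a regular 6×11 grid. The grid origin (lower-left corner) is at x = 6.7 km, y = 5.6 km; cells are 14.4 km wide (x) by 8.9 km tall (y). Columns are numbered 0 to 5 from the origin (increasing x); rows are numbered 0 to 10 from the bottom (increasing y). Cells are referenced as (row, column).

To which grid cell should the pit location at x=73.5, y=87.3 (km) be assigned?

(9, 4)

Column index: ⌊(73.5 − 6.7) / 14.4⌋ = ⌊4.639⌋ = 4
Row offset from origin: ⌊(87.3 − 5.6) / 8.9⌋ = ⌊9.180⌋ = 9 → row 9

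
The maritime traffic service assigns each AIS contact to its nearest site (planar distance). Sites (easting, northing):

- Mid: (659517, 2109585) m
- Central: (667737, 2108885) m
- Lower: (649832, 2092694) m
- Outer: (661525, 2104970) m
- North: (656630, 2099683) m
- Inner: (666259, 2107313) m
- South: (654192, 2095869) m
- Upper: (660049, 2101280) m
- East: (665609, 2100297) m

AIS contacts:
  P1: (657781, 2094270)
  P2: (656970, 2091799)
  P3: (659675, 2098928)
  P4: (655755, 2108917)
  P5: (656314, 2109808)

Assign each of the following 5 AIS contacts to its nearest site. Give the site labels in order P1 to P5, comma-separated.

South, South, Upper, Mid, Mid

P1 → South (d²=15437722.00)
P2 → South (d²=24282184.00)
P3 → Upper (d²=5671780.00)
P4 → Mid (d²=14598868.00)
P5 → Mid (d²=10308938.00)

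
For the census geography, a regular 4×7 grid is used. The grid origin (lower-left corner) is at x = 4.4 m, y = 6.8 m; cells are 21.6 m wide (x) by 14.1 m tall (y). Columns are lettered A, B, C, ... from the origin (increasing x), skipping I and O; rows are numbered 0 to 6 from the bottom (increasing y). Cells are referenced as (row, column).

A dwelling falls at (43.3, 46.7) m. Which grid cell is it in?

(2, B)

Column index: ⌊(43.3 − 4.4) / 21.6⌋ = ⌊1.801⌋ = 1 → column B
Row offset from origin: ⌊(46.7 − 6.8) / 14.1⌋ = ⌊2.830⌋ = 2 → row 2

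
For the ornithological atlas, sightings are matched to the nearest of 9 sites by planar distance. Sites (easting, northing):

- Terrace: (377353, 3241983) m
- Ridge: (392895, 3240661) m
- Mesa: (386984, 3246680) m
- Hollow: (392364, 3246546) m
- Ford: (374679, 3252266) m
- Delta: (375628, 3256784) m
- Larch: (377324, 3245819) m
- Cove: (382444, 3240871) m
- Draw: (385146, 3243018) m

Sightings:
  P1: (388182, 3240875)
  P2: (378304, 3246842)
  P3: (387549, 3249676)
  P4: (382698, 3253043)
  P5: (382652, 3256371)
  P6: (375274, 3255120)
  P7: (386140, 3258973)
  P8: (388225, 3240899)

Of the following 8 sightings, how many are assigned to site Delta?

P1 → Draw
P2 → Larch
P3 → Mesa
P4 → Mesa
P5 → Delta
P6 → Delta
P7 → Delta
P8 → Draw
3 of the 8 go to Delta.

3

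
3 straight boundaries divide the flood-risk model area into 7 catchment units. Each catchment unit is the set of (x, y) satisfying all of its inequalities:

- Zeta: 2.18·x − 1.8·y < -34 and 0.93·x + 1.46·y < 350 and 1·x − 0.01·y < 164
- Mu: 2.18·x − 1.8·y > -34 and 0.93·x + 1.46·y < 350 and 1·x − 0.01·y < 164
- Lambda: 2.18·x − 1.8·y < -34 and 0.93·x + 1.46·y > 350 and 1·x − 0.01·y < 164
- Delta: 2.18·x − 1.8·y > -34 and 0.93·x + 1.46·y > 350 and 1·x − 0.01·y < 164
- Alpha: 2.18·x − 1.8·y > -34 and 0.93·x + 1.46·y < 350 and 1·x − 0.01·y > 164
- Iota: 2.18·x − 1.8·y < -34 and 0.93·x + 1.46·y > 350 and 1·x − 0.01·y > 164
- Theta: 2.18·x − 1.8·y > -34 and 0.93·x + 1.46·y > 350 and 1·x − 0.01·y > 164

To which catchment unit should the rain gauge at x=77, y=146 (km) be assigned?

2.18·77 − 1.8·146 = -94.940, which is < -34
0.93·77 + 1.46·146 = 284.770, which is < 350
1·77 − 0.01·146 = 75.540, which is < 164
This sign pattern matches Zeta.

Zeta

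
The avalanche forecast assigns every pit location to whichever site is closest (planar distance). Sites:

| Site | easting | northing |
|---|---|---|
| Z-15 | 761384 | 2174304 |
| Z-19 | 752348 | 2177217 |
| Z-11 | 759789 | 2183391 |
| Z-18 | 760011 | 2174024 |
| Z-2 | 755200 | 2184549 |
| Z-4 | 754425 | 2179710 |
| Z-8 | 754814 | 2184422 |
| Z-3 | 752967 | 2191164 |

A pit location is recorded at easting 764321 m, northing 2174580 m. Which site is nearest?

Z-15

Squared distances to each site:
Z-15: 8702145.000; Z-19: 150306498.000; Z-11: 98172745.000; Z-18: 18885236.000; Z-2: 182573602.000; Z-4: 124247716.000; Z-8: 187248013.000; Z-3: 403942372.000.
Minimum at Z-15.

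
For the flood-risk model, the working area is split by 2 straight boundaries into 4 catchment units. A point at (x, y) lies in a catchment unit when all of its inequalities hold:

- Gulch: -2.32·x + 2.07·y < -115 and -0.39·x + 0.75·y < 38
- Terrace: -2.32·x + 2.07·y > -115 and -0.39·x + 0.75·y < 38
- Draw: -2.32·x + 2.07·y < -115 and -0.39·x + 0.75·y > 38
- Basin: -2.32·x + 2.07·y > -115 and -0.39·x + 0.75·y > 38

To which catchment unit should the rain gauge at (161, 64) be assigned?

Gulch

-2.32·161 + 2.07·64 = -241.040, which is < -115
-0.39·161 + 0.75·64 = -14.790, which is < 38
This sign pattern matches Gulch.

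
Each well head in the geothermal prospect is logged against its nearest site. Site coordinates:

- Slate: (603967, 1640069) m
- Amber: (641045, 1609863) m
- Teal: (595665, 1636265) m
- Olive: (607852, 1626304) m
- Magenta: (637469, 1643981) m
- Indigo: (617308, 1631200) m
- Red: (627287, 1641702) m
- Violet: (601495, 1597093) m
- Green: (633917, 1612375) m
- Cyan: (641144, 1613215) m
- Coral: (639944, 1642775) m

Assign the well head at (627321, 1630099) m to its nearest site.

Squared distances to each site:
Slate: 644810216.000; Amber: 597843872.000; Teal: 1040121892.000; Olive: 393443986.000; Magenta: 295691828.000; Indigo: 101472370.000; Red: 134630765.000; Violet: 1756378312.000; Green: 357647392.000; Cyan: 476144785.000; Coral: 320021105.000.
Minimum at Indigo.

Indigo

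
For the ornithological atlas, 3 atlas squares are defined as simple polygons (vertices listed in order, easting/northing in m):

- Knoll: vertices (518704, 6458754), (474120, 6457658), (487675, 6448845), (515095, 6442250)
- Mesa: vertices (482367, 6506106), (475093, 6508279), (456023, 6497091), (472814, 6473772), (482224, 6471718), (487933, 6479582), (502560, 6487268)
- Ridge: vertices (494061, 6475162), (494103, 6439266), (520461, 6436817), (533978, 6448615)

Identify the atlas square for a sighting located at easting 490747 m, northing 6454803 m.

Cast a ray rightward from (490747, 6454803). For each polygon, the edges (by vertex number in listed order) whose endpoints lie on opposite sides of northing = 6454803, where each meets that height, and whether that is right or left of the point:
Knoll: 2–3 at easting≈478511.2 (left), 4–1 at easting≈517840.0 (right) → 1 crossing.
Mesa: no edge straddles that height → 0 crossings.
Ridge: 1–2 at easting≈494084.8 (right), 4–1 at easting≈524673.5 (right) → 2 crossings.
Only Knoll has an odd count, so the point is inside Knoll.

Knoll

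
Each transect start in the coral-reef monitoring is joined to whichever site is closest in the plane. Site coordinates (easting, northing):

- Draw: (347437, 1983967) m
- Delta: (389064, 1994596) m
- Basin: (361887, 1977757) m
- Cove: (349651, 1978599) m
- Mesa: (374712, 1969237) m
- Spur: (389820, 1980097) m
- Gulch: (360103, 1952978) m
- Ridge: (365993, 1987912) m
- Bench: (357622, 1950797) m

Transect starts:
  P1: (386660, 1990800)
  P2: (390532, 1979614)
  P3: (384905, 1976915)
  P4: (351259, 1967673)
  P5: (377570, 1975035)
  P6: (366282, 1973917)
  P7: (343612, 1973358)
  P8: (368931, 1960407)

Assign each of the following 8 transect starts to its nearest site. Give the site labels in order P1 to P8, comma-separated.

Delta, Spur, Spur, Cove, Mesa, Basin, Cove, Mesa

P1 → Delta (d²=20188832.00)
P2 → Spur (d²=740233.00)
P3 → Spur (d²=34282349.00)
P4 → Cove (d²=121963140.00)
P5 → Mesa (d²=41784968.00)
P6 → Basin (d²=34061625.00)
P7 → Cove (d²=63937602.00)
P8 → Mesa (d²=111388861.00)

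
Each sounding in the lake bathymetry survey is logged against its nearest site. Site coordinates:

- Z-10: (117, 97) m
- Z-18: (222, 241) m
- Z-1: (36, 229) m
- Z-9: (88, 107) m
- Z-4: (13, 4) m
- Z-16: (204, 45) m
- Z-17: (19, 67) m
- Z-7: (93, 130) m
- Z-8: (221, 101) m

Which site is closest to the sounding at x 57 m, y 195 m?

Squared distances to each site:
Z-10: 13204.000; Z-18: 29341.000; Z-1: 1597.000; Z-9: 8705.000; Z-4: 38417.000; Z-16: 44109.000; Z-17: 17828.000; Z-7: 5521.000; Z-8: 35732.000.
Minimum at Z-1.

Z-1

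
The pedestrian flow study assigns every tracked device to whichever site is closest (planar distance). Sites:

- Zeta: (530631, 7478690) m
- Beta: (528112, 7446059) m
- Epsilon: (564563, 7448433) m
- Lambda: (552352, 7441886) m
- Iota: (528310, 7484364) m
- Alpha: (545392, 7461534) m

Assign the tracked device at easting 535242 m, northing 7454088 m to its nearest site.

Beta

Squared distances to each site:
Zeta: 626519725.000; Beta: 115301741.000; Epsilon: 891700066.000; Lambda: 441640904.000; Iota: 964688800.000; Alpha: 158465416.000.
Minimum at Beta.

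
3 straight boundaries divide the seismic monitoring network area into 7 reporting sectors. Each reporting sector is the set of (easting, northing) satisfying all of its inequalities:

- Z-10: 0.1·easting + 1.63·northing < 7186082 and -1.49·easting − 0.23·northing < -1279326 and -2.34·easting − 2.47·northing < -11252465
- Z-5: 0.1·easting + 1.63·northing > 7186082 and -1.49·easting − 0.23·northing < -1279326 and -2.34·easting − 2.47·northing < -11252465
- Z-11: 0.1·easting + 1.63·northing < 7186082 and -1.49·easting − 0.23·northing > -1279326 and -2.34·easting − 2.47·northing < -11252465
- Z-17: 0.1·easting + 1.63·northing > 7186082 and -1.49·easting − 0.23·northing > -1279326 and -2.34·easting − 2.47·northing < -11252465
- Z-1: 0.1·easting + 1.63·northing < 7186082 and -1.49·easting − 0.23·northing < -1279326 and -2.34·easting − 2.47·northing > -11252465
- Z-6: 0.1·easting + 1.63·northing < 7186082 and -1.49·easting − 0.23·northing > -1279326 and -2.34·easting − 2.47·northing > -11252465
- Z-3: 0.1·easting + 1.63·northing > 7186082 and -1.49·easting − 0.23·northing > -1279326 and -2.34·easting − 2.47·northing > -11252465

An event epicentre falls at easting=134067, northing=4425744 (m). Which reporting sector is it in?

Z-3

0.1·134067 + 1.63·4425744 = 7227369.420, which is > 7186082
-1.49·134067 − 0.23·4425744 = -1217680.950, which is > -1279326
-2.34·134067 − 2.47·4425744 = -11245304.460, which is > -11252465
This sign pattern matches Z-3.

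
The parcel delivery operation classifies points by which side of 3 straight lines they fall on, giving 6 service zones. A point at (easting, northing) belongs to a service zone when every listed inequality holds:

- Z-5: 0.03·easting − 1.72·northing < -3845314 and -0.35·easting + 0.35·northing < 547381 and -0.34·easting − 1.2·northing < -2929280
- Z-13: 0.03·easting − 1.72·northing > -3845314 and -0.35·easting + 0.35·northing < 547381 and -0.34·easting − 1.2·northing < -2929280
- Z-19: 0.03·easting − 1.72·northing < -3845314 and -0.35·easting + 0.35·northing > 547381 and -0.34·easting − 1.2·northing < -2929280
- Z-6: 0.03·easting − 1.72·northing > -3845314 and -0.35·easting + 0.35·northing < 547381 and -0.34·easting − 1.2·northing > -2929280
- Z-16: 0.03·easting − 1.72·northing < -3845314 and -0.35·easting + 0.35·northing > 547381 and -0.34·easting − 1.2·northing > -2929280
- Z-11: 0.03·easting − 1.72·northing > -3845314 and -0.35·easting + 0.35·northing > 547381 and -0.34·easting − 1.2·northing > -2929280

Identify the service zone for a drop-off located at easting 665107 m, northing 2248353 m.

Z-16

0.03·665107 − 1.72·2248353 = -3847213.950, which is < -3845314
-0.35·665107 + 0.35·2248353 = 554136.100, which is > 547381
-0.34·665107 − 1.2·2248353 = -2924159.980, which is > -2929280
This sign pattern matches Z-16.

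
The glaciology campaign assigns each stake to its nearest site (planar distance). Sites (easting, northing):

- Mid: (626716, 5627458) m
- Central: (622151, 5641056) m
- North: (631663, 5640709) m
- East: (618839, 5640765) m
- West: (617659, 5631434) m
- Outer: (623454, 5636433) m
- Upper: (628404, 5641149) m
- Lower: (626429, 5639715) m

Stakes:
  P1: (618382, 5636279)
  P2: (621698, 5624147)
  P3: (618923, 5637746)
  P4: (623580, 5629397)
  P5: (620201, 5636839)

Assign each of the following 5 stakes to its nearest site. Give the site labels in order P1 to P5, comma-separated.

East, Mid, East, Mid, Outer

P1 → East (d²=20333045.00)
P2 → Mid (d²=36143045.00)
P3 → East (d²=9121417.00)
P4 → Mid (d²=13594217.00)
P5 → Outer (d²=10746845.00)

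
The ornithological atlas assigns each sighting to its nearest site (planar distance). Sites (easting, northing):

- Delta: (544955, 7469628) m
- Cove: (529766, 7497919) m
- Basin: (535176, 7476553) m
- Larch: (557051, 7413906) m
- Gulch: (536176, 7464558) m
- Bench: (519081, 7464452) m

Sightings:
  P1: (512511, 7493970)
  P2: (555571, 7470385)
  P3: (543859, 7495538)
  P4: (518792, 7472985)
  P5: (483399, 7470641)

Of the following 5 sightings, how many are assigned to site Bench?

2

P1 → Cove
P2 → Delta
P3 → Cove
P4 → Bench
P5 → Bench
2 of the 5 go to Bench.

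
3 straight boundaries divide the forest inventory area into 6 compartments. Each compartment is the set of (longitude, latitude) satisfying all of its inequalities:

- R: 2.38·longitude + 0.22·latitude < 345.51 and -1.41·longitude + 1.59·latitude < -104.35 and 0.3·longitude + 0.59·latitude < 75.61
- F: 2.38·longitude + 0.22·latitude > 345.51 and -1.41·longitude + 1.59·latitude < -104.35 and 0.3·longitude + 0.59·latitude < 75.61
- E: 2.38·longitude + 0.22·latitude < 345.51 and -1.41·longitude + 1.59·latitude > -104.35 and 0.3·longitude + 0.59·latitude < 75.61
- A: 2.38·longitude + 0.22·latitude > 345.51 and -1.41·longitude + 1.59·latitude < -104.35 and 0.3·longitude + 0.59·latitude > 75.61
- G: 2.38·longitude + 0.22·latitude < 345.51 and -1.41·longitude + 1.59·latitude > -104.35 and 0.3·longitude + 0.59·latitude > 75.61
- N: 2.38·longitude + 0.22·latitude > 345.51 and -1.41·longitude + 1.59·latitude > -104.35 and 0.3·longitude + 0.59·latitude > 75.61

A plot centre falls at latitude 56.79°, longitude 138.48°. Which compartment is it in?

2.38·138.48 + 0.22·56.79 = 342.076, which is < 345.51
-1.41·138.48 + 1.59·56.79 = -104.961, which is < -104.35
0.3·138.48 + 0.59·56.79 = 75.050, which is < 75.61
This sign pattern matches R.

R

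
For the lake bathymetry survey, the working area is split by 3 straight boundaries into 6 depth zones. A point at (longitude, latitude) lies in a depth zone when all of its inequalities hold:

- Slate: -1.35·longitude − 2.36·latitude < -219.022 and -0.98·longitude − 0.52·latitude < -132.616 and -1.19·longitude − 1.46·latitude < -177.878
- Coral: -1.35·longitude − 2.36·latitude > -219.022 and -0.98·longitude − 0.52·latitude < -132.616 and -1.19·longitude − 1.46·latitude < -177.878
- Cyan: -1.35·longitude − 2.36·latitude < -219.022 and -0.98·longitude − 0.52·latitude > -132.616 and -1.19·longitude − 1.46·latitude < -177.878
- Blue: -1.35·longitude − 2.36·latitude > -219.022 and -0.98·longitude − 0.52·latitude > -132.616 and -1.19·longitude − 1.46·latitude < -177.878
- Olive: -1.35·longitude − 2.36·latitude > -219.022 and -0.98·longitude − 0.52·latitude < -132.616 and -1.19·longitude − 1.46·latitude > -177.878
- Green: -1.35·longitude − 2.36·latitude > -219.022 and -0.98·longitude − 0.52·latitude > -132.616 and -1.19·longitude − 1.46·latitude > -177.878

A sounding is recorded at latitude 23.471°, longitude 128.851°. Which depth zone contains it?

-1.35·128.851 − 2.36·23.471 = -229.340, which is < -219.022
-0.98·128.851 − 0.52·23.471 = -138.479, which is < -132.616
-1.19·128.851 − 1.46·23.471 = -187.600, which is < -177.878
This sign pattern matches Slate.

Slate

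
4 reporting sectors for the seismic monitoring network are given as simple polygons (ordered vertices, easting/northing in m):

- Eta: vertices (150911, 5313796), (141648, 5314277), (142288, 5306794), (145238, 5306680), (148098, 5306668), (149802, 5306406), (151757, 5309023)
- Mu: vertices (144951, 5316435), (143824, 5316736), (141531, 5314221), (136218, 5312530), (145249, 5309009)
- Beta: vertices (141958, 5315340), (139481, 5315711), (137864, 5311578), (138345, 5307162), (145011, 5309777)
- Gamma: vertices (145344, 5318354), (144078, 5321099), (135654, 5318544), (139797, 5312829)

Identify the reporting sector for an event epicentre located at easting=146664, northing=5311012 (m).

Cast a ray rightward from (146664, 5311012). For each polygon, the edges (by vertex number in listed order) whose endpoints lie on opposite sides of northing = 5311012, where each meets that height, and whether that is right or left of the point:
Eta: 2–3 at easting≈141927.2 (left), 7–1 at easting≈151404.5 (right) → 1 crossing.
Mu: 4–5 at easting≈140111.5 (left), 5–1 at easting≈145168.6 (left) → 0 crossings.
Beta: 3–4 at easting≈137925.6 (left), 5–1 at easting≈144333.2 (left) → 0 crossings.
Gamma: no edge straddles that height → 0 crossings.
Only Eta has an odd count, so the point is inside Eta.

Eta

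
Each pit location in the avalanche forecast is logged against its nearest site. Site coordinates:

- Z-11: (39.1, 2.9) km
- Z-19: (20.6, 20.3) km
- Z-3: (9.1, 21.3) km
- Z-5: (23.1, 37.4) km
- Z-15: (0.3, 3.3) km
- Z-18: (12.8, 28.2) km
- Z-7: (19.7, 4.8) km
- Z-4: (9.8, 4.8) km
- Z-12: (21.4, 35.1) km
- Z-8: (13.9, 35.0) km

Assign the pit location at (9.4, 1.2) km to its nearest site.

Z-4

Squared distances to each site:
Z-11: 884.980; Z-19: 490.250; Z-3: 404.100; Z-5: 1498.130; Z-15: 87.220; Z-18: 740.560; Z-7: 119.050; Z-4: 13.120; Z-12: 1293.210; Z-8: 1162.690.
Minimum at Z-4.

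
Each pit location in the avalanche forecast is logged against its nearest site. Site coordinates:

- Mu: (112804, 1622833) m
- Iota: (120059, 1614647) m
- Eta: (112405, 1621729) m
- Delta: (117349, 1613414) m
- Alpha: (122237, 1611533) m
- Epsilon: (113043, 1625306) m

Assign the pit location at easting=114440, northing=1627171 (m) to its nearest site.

Epsilon

Squared distances to each site:
Mu: 21494740.000; Iota: 188423737.000; Eta: 33756589.000; Delta: 197717330.000; Alpha: 305340253.000; Epsilon: 5429834.000.
Minimum at Epsilon.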